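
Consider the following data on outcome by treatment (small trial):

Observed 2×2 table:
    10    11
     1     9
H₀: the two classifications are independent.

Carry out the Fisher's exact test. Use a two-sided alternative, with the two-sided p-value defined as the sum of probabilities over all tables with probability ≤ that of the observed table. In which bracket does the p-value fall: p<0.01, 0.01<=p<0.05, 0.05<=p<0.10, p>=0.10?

Margins: r₁=21, r₂=10, c₁=11, c₂=20, n=31
p_obs = C(21,10)·C(10,1)/C(31,11); sum pmf over tables with pmf ≤ p_obs
p-value (two-sided) = 0.05504
→ bracket: 0.05<=p<0.10

p-value bracket: 0.05<=p<0.10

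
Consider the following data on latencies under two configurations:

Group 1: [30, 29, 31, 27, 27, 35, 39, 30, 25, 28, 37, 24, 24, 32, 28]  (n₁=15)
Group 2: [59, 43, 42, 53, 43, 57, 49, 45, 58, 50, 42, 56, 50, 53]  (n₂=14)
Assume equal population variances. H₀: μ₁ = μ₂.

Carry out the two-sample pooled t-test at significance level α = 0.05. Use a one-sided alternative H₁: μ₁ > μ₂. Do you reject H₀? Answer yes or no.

reject H₀: no

x̄₁=29.733, s₁=4.496, n₁=15
x̄₂=50.000, s₂=6.202, n₂=14
s_p² = [14·4.496² + 13·6.202²]/27 = 28.9975
SE = √(s_p²·(1/15+1/14)) = 2.0011
t = (29.733−50.000)/2.0011 = -10.1277
df = 27
p-value (one-sided, H₁ greater) = 1.00000
At α=0.05: p ≥ α → fail to reject H₀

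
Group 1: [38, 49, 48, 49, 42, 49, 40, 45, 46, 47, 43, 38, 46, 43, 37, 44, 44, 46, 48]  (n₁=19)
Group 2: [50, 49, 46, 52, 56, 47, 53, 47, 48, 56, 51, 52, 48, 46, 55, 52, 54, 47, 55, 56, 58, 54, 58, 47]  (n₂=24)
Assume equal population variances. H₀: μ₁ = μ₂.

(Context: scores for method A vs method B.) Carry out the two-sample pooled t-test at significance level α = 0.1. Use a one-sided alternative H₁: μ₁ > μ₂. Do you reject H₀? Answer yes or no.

x̄₁=44.316, s₁=3.874, n₁=19
x̄₂=51.542, s₂=3.956, n₂=24
s_p² = [18·3.874² + 23·3.956²]/41 = 15.3674
SE = √(s_p²·(1/19+1/24)) = 1.2038
t = (44.316−51.542)/1.2038 = -6.0026
df = 41
p-value (one-sided, H₁ greater) = 1.00000
At α=0.1: p ≥ α → fail to reject H₀

reject H₀: no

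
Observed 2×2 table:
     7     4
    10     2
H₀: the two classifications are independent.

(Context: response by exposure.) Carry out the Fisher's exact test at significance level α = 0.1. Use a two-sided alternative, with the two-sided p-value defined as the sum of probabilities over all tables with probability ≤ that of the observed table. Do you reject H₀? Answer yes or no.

reject H₀: no

Margins: r₁=11, r₂=12, c₁=17, c₂=6, n=23
p_obs = C(11,7)·C(12,10)/C(23,17); sum pmf over tables with pmf ≤ p_obs
p-value (two-sided) = 0.37071
At α=0.1: p ≥ α → fail to reject H₀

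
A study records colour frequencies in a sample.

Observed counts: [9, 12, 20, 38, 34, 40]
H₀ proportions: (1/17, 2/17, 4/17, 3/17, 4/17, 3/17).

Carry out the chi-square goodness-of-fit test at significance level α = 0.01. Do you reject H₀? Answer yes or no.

n = 153; E_i = n·p_i = [9.00, 18.00, 36.00, 27.00, 36.00, 27.00]
χ² = (9−9.00)²/9.00 + (12−18.00)²/18.00 + (20−36.00)²/36.00 + (38−27.00)²/27.00 + (34−36.00)²/36.00 + (40−27.00)²/27.00 = 19.9630
df = 5
p-value (upper-tail) = 0.00127
At α=0.01: p < α → reject H₀

reject H₀: yes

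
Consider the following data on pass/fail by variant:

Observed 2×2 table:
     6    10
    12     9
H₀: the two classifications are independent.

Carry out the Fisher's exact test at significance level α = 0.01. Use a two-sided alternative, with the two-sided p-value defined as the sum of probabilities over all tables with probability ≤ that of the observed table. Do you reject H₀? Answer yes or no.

Margins: r₁=16, r₂=21, c₁=18, c₂=19, n=37
p_obs = C(16,6)·C(21,12)/C(37,18); sum pmf over tables with pmf ≤ p_obs
p-value (two-sided) = 0.32454
At α=0.01: p ≥ α → fail to reject H₀

reject H₀: no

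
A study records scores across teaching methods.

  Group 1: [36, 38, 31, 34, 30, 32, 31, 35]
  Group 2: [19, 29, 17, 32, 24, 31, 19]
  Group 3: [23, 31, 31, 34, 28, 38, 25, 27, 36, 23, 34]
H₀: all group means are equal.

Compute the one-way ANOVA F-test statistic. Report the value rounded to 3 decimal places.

Group means [33.38, 24.43, 30.00], grand mean 29.538
SSB = Σnᵢ(x̄ᵢ−x̄)² = 302.872; SSW = ΣΣ(x−x̄ᵢ)² = 561.589
MSB = 302.872/2 = 151.4361; MSW = 561.589/23 = 24.4169
F = MSB/MSW = 6.2021
df = (2, 23)

test statistic = 6.202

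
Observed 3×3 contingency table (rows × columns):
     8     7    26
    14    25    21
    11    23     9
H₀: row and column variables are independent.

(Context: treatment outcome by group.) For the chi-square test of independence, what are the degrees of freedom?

degrees of freedom = 4

df = (r−1)(c−1) = (3−1)·(3−1) = 4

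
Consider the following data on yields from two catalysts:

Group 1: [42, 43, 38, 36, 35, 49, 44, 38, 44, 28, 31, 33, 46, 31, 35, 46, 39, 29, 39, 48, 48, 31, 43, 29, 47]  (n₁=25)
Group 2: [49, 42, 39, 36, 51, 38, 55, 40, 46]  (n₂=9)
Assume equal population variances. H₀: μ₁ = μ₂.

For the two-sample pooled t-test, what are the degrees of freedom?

df = n₁ + n₂ − 2 = 25 + 9 − 2 = 32

degrees of freedom = 32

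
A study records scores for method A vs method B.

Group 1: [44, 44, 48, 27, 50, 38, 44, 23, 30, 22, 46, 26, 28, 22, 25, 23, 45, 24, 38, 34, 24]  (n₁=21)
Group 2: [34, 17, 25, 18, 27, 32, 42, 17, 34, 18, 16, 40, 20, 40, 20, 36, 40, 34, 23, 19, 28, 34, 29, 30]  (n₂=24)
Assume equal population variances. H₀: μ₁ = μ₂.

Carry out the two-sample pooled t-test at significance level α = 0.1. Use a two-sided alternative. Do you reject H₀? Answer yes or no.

x̄₁=33.571, s₁=10.053, n₁=21
x̄₂=28.042, s₂=8.564, n₂=24
s_p² = [20·10.053² + 23·8.564²]/43 = 86.2349
SE = √(s_p²·(1/21+1/24)) = 2.7748
t = (33.571−28.042)/2.7748 = 1.9928
df = 43
p-value (two-sided) = 0.05265
At α=0.1: p < α → reject H₀

reject H₀: yes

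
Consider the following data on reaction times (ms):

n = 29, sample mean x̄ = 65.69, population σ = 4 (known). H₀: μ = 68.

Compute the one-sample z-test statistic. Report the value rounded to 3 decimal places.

SE = σ/√n = 4/√29 = 0.7428
z = (x̄−μ₀)/SE = (65.69−68)/0.7428 = -3.1099

test statistic = -3.110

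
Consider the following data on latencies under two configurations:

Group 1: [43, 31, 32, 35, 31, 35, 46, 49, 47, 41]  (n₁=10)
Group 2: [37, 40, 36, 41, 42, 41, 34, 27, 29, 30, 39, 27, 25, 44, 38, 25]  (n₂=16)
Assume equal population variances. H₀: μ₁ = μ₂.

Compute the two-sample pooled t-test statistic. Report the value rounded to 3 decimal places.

test statistic = 1.589

x̄₁=39.000, s₁=7.008, n₁=10
x̄₂=34.688, s₂=6.560, n₂=16
s_p² = [9·7.008² + 15·6.560²]/24 = 45.3099
SE = √(s_p²·(1/10+1/16)) = 2.7135
t = (39.000−34.688)/2.7135 = 1.5893
df = 24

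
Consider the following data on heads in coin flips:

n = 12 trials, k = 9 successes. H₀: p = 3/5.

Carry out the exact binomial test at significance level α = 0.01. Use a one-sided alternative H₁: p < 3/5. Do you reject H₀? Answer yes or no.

Exact binomial: n=12, k=9, p₀=3/5=0.6000
P(X≤9) from Σ C(n,i)·p₀^i·(1−p₀)^(n−i)
p-value (one-sided, H₁ less) = 0.91656
At α=0.01: p ≥ α → fail to reject H₀

reject H₀: no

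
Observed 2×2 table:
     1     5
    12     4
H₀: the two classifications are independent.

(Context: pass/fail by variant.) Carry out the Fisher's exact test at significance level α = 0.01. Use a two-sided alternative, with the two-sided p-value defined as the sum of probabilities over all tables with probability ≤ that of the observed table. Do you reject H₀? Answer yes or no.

reject H₀: no

Margins: r₁=6, r₂=16, c₁=13, c₂=9, n=22
p_obs = C(6,1)·C(16,12)/C(22,13); sum pmf over tables with pmf ≤ p_obs
p-value (two-sided) = 0.02308
At α=0.01: p ≥ α → fail to reject H₀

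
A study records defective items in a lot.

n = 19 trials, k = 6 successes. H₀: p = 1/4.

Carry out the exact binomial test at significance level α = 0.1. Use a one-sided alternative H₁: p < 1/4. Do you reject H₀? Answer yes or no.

reject H₀: no

Exact binomial: n=19, k=6, p₀=1/4=0.2500
P(X≤6) from Σ C(n,i)·p₀^i·(1−p₀)^(n−i)
p-value (one-sided, H₁ less) = 0.82512
At α=0.1: p ≥ α → fail to reject H₀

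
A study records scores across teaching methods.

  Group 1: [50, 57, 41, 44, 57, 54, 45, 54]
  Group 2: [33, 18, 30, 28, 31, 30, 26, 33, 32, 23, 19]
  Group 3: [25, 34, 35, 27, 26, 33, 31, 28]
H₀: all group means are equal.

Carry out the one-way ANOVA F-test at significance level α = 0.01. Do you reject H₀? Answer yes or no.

reject H₀: yes

Group means [50.25, 27.55, 29.88], grand mean 34.963
SSB = Σnᵢ(x̄ᵢ−x̄)² = 2681.861; SSW = ΣΣ(x−x̄ᵢ)² = 667.102
MSB = 2681.861/2 = 1340.9303; MSW = 667.102/24 = 27.7959
F = MSB/MSW = 48.2420
df = (2, 24)
p-value (upper-tail) = 0.00000
At α=0.01: p < α → reject H₀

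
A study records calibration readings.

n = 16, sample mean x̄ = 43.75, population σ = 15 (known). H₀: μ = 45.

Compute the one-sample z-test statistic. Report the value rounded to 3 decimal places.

SE = σ/√n = 15/√16 = 3.7500
z = (x̄−μ₀)/SE = (43.75−45)/3.7500 = -0.3333

test statistic = -0.333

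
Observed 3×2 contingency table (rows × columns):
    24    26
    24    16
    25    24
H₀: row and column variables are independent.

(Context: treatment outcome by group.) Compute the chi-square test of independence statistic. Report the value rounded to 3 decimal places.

Row totals [50, 40, 49], col totals [73, 66], n=139
χ² = (24−26.26)²/26.26 + (26−23.74)²/23.74 + (24−21.01)²/21.01 + (16−18.99)²/18.99 + (25−25.73)²/25.73 + (24−23.27)²/23.27 = 1.3513
df = 2

test statistic = 1.351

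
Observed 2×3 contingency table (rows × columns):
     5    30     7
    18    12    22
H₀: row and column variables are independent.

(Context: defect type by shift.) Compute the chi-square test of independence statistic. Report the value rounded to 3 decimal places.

Row totals [42, 52], col totals [23, 42, 29], n=94
χ² = (5−10.28)²/10.28 + (30−18.77)²/18.77 + (7−12.96)²/12.96 + (18−12.72)²/12.72 + (12−23.23)²/23.23 + (22−16.04)²/16.04 = 22.0060
df = 2

test statistic = 22.006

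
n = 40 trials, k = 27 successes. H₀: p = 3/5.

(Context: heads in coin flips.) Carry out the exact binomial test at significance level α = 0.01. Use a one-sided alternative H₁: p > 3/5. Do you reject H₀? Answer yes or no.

reject H₀: no

Exact binomial: n=40, k=27, p₀=3/5=0.6000
P(X≥27) from Σ C(n,i)·p₀^i·(1−p₀)^(n−i)
p-value (one-sided, H₁ greater) = 0.21116
At α=0.01: p ≥ α → fail to reject H₀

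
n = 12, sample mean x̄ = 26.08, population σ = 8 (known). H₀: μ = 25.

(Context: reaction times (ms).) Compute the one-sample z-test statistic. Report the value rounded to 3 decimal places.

test statistic = 0.468

SE = σ/√n = 8/√12 = 2.3094
z = (x̄−μ₀)/SE = (26.08−25)/2.3094 = 0.4677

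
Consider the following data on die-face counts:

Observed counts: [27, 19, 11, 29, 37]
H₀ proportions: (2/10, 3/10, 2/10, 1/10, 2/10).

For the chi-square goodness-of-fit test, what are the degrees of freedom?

degrees of freedom = 4

df = k − 1 = 5 − 1 = 4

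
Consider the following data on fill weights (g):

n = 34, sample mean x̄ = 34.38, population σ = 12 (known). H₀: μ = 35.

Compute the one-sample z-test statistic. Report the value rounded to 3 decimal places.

test statistic = -0.301

SE = σ/√n = 12/√34 = 2.0580
z = (x̄−μ₀)/SE = (34.38−35)/2.0580 = -0.3013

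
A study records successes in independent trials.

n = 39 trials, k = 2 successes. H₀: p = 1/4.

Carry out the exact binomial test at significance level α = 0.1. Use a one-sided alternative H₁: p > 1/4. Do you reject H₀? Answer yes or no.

Exact binomial: n=39, k=2, p₀=1/4=0.2500
P(X≥2) from Σ C(n,i)·p₀^i·(1−p₀)^(n−i)
p-value (one-sided, H₁ greater) = 0.99981
At α=0.1: p ≥ α → fail to reject H₀

reject H₀: no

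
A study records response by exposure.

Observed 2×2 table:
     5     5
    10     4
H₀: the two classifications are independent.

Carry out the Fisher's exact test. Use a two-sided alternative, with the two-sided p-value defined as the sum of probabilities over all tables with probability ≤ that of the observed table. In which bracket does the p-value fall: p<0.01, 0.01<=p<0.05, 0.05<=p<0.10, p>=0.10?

p-value bracket: p>=0.10

Margins: r₁=10, r₂=14, c₁=15, c₂=9, n=24
p_obs = C(10,5)·C(14,10)/C(24,15); sum pmf over tables with pmf ≤ p_obs
p-value (two-sided) = 0.40285
→ bracket: p>=0.10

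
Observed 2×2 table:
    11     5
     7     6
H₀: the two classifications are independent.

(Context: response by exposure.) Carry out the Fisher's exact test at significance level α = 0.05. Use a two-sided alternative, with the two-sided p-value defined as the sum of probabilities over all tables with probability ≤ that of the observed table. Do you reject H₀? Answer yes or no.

reject H₀: no

Margins: r₁=16, r₂=13, c₁=18, c₂=11, n=29
p_obs = C(16,11)·C(13,7)/C(29,18); sum pmf over tables with pmf ≤ p_obs
p-value (two-sided) = 0.46568
At α=0.05: p ≥ α → fail to reject H₀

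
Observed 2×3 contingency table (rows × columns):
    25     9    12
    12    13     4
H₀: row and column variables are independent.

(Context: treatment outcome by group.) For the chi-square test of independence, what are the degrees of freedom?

degrees of freedom = 2

df = (r−1)(c−1) = (2−1)·(3−1) = 2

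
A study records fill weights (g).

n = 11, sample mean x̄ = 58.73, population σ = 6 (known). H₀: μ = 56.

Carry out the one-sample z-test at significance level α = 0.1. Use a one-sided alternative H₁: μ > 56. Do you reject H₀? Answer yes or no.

SE = σ/√n = 6/√11 = 1.8091
z = (x̄−μ₀)/SE = (58.73−56)/1.8091 = 1.5091
p-value (one-sided, H₁ greater) = 0.06564
At α=0.1: p < α → reject H₀

reject H₀: yes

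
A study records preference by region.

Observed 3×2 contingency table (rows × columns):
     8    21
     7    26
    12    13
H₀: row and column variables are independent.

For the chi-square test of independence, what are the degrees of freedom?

df = (r−1)(c−1) = (3−1)·(2−1) = 2

degrees of freedom = 2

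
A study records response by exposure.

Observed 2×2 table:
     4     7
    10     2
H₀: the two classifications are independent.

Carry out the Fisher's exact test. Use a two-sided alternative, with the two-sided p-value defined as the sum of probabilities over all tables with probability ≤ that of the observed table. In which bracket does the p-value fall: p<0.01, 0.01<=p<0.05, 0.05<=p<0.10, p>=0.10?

p-value bracket: 0.01<=p<0.05

Margins: r₁=11, r₂=12, c₁=14, c₂=9, n=23
p_obs = C(11,4)·C(12,10)/C(23,14); sum pmf over tables with pmf ≤ p_obs
p-value (two-sided) = 0.03607
→ bracket: 0.01<=p<0.05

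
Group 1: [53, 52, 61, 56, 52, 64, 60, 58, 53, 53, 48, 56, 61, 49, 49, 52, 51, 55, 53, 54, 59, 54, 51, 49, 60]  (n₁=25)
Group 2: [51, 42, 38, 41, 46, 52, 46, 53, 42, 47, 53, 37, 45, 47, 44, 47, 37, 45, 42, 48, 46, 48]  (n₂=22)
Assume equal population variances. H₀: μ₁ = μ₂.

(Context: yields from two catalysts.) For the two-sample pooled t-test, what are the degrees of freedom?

df = n₁ + n₂ − 2 = 25 + 22 − 2 = 45

degrees of freedom = 45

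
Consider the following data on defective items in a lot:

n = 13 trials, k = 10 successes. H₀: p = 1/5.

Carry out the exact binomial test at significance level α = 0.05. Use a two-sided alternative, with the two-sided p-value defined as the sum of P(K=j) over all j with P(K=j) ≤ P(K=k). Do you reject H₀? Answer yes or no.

reject H₀: yes

Exact binomial: n=13, k=10, p₀=1/5=0.2000
P(X=j) = C(n,j)·p₀^j·(1−p₀)^(n−j); p = Σ P(X=j) over j with P(X=j) ≤ P(X=10)
p-value (two-sided) = 0.00002
At α=0.05: p < α → reject H₀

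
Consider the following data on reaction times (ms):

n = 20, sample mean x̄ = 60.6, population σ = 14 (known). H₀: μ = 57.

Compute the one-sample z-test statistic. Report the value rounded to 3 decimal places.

SE = σ/√n = 14/√20 = 3.1305
z = (x̄−μ₀)/SE = (60.6−57)/3.1305 = 1.1500

test statistic = 1.150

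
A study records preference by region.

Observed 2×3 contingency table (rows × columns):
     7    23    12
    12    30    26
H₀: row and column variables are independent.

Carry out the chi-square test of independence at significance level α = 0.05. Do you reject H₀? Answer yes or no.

Row totals [42, 68], col totals [19, 53, 38], n=110
χ² = (7−7.25)²/7.25 + (23−20.24)²/20.24 + (12−14.51)²/14.51 + (12−11.75)²/11.75 + (30−32.76)²/32.76 + (26−23.49)²/23.49 = 1.3269
df = 2
p-value (upper-tail) = 0.51507
At α=0.05: p ≥ α → fail to reject H₀

reject H₀: no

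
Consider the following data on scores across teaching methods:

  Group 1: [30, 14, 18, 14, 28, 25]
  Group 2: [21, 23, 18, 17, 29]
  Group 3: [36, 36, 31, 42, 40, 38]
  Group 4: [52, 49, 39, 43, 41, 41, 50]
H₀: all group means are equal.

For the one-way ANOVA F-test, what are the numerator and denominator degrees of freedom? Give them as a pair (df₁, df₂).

k = 4 groups, N = 24 total
df = (k−1, N−k) = (4−1, 24−4) = (3, 20)

degrees of freedom = [3, 20]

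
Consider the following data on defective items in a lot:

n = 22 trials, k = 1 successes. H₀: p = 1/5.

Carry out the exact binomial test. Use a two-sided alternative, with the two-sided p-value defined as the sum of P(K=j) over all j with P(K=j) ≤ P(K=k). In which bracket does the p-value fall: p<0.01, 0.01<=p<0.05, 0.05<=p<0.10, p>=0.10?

p-value bracket: p>=0.10

Exact binomial: n=22, k=1, p₀=1/5=0.2000
P(X=j) = C(n,j)·p₀^j·(1−p₀)^(n−j); p = Σ P(X=j) over j with P(X=j) ≤ P(X=1)
p-value (two-sided) = 0.10411
→ bracket: p>=0.10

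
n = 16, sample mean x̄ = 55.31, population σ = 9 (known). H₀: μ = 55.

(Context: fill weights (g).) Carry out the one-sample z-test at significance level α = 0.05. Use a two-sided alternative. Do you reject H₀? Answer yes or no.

reject H₀: no

SE = σ/√n = 9/√16 = 2.2500
z = (x̄−μ₀)/SE = (55.31−55)/2.2500 = 0.1378
p-value (two-sided) = 0.89042
At α=0.05: p ≥ α → fail to reject H₀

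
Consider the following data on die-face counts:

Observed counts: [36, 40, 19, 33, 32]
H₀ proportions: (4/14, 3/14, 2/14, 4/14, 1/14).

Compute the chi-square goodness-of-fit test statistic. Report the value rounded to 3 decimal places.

test statistic = 44.232

n = 160; E_i = n·p_i = [45.71, 34.29, 22.86, 45.71, 11.43]
χ² = (36−45.71)²/45.71 + (40−34.29)²/34.29 + (19−22.86)²/22.86 + (33−45.71)²/45.71 + (32−11.43)²/11.43 = 44.2323
df = 4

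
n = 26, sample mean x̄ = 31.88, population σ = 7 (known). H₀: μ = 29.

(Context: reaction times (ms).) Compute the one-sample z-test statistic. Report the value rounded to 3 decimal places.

SE = σ/√n = 7/√26 = 1.3728
z = (x̄−μ₀)/SE = (31.88−29)/1.3728 = 2.0979

test statistic = 2.098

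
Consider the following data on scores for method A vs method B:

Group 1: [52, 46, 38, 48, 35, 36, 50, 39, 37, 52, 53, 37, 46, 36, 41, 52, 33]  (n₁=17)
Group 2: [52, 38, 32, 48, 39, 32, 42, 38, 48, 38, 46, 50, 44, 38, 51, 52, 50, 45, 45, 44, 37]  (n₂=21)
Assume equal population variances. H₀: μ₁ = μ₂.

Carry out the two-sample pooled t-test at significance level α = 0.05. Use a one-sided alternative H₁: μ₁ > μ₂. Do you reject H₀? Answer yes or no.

reject H₀: no

x̄₁=43.000, s₁=7.133, n₁=17
x̄₂=43.286, s₂=6.270, n₂=21
s_p² = [16·7.133² + 20·6.270²]/36 = 44.4524
SE = √(s_p²·(1/17+1/21)) = 2.1752
t = (43.000−43.286)/2.1752 = -0.1313
df = 36
p-value (one-sided, H₁ greater) = 0.55188
At α=0.05: p ≥ α → fail to reject H₀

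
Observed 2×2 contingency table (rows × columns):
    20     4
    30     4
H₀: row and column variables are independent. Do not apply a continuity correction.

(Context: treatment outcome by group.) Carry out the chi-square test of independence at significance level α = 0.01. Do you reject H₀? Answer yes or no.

reject H₀: no

Row totals [24, 34], col totals [50, 8], n=58
χ² = (20−20.69)²/20.69 + (4−3.31)²/3.31 + (30−29.31)²/29.31 + (4−4.69)²/4.69 = 0.2843
df = 1
p-value (upper-tail) = 0.59389
At α=0.01: p ≥ α → fail to reject H₀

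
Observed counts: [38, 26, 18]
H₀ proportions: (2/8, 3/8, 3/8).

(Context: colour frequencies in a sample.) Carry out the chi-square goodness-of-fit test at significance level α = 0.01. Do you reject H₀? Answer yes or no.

n = 82; E_i = n·p_i = [20.50, 30.75, 30.75]
χ² = (38−20.50)²/20.50 + (26−30.75)²/30.75 + (18−30.75)²/30.75 = 20.9593
df = 2
p-value (upper-tail) = 0.00003
At α=0.01: p < α → reject H₀

reject H₀: yes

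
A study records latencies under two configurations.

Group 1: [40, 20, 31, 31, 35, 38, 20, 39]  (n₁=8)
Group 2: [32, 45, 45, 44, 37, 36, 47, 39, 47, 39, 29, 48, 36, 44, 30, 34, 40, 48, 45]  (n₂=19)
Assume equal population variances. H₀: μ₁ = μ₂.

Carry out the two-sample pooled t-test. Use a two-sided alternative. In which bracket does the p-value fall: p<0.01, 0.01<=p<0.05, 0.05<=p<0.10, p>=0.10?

p-value bracket: p<0.01

x̄₁=31.750, s₁=7.996, n₁=8
x̄₂=40.263, s₂=6.217, n₂=19
s_p² = [7·7.996² + 18·6.217²]/25 = 45.7274
SE = √(s_p²·(1/8+1/19)) = 2.8500
t = (31.750−40.263)/2.8500 = -2.9871
df = 25
p-value (two-sided) = 0.00623
→ bracket: p<0.01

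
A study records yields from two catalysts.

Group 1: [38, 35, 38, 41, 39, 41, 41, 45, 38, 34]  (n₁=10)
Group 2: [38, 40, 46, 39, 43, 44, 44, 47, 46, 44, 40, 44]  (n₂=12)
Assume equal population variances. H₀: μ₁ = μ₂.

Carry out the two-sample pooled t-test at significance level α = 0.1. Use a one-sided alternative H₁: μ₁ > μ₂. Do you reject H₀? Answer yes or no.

reject H₀: no

x̄₁=39.000, s₁=3.197, n₁=10
x̄₂=42.917, s₂=2.968, n₂=12
s_p² = [9·3.197² + 11·2.968²]/20 = 9.4458
SE = √(s_p²·(1/10+1/12)) = 1.3160
t = (39.000−42.917)/1.3160 = -2.9763
df = 20
p-value (one-sided, H₁ greater) = 0.99627
At α=0.1: p ≥ α → fail to reject H₀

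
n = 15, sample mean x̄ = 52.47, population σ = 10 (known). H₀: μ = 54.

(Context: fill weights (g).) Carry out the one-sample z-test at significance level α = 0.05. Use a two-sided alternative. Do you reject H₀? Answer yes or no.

SE = σ/√n = 10/√15 = 2.5820
z = (x̄−μ₀)/SE = (52.47−54)/2.5820 = -0.5926
p-value (two-sided) = 0.55347
At α=0.05: p ≥ α → fail to reject H₀

reject H₀: no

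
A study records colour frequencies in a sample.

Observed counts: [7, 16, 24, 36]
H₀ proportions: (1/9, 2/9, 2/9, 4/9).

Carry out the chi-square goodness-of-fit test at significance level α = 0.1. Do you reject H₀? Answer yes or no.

reject H₀: no

n = 83; E_i = n·p_i = [9.22, 18.44, 18.44, 36.89]
χ² = (7−9.22)²/9.22 + (16−18.44)²/18.44 + (24−18.44)²/18.44 + (36−36.89)²/36.89 = 2.5542
df = 3
p-value (upper-tail) = 0.46557
At α=0.1: p ≥ α → fail to reject H₀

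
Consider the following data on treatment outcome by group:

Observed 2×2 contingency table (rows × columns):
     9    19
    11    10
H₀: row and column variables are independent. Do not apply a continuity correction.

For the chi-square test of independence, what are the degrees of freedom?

degrees of freedom = 1

df = (r−1)(c−1) = (2−1)·(2−1) = 1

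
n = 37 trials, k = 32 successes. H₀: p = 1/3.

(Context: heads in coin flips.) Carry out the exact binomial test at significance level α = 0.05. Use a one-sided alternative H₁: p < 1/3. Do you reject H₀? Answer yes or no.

Exact binomial: n=37, k=32, p₀=1/3=0.3333
P(X≤32) from Σ C(n,i)·p₀^i·(1−p₀)^(n−i)
p-value (one-sided, H₁ less) = 1.00000
At α=0.05: p ≥ α → fail to reject H₀

reject H₀: no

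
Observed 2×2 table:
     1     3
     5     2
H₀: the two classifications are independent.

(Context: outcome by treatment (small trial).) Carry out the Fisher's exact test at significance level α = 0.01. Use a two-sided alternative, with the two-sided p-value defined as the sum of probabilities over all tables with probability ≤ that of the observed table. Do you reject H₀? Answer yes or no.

Margins: r₁=4, r₂=7, c₁=6, c₂=5, n=11
p_obs = C(4,1)·C(7,5)/C(11,6); sum pmf over tables with pmf ≤ p_obs
p-value (two-sided) = 0.24242
At α=0.01: p ≥ α → fail to reject H₀

reject H₀: no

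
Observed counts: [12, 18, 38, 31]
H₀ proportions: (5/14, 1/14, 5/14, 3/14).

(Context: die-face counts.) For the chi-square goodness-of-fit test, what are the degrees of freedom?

df = k − 1 = 4 − 1 = 3

degrees of freedom = 3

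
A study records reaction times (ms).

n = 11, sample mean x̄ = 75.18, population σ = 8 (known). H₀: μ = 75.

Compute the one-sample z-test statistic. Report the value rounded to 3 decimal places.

SE = σ/√n = 8/√11 = 2.4121
z = (x̄−μ₀)/SE = (75.18−75)/2.4121 = 0.0746

test statistic = 0.075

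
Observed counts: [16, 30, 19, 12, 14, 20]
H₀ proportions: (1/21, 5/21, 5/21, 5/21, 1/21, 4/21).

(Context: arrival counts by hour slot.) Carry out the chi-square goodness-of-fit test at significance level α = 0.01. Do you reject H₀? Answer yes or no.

n = 111; E_i = n·p_i = [5.29, 26.43, 26.43, 26.43, 5.29, 21.14]
χ² = (16−5.29)²/5.29 + (30−26.43)²/26.43 + (19−26.43)²/26.43 + (12−26.43)²/26.43 + (14−5.29)²/5.29 + (20−21.14)²/21.14 = 46.5946
df = 5
p-value (upper-tail) = 0.00000
At α=0.01: p < α → reject H₀

reject H₀: yes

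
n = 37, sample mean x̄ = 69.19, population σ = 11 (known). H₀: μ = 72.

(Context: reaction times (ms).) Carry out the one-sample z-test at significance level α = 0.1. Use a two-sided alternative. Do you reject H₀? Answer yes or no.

reject H₀: no

SE = σ/√n = 11/√37 = 1.8084
z = (x̄−μ₀)/SE = (69.19−72)/1.8084 = -1.5539
p-value (two-sided) = 0.12022
At α=0.1: p ≥ α → fail to reject H₀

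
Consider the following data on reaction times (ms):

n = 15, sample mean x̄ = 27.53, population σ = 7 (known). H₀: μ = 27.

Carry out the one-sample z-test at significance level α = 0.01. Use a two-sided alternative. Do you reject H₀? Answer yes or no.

SE = σ/√n = 7/√15 = 1.8074
z = (x̄−μ₀)/SE = (27.53−27)/1.8074 = 0.2932
p-value (two-sided) = 0.76934
At α=0.01: p ≥ α → fail to reject H₀

reject H₀: no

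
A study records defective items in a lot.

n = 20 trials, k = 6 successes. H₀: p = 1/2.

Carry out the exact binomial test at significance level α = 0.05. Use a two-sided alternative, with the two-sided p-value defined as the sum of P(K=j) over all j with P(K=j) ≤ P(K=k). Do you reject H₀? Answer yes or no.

Exact binomial: n=20, k=6, p₀=1/2=0.5000
P(X=j) = C(n,j)·p₀^j·(1−p₀)^(n−j); p = Σ P(X=j) over j with P(X=j) ≤ P(X=6)
p-value (two-sided) = 0.11532
At α=0.05: p ≥ α → fail to reject H₀

reject H₀: no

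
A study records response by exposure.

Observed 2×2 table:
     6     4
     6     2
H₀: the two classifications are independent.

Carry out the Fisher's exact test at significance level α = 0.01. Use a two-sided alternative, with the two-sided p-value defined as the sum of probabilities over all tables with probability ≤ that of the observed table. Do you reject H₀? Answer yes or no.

reject H₀: no

Margins: r₁=10, r₂=8, c₁=12, c₂=6, n=18
p_obs = C(10,6)·C(8,6)/C(18,12); sum pmf over tables with pmf ≤ p_obs
p-value (two-sided) = 0.63801
At α=0.01: p ≥ α → fail to reject H₀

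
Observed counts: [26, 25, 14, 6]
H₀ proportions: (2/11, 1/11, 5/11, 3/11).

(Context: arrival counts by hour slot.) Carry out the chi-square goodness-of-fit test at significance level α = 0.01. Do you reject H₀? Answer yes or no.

n = 71; E_i = n·p_i = [12.91, 6.45, 32.27, 19.36]
χ² = (26−12.91)²/12.91 + (25−6.45)²/6.45 + (14−32.27)²/32.27 + (6−19.36)²/19.36 = 86.1296
df = 3
p-value (upper-tail) = 0.00000
At α=0.01: p < α → reject H₀

reject H₀: yes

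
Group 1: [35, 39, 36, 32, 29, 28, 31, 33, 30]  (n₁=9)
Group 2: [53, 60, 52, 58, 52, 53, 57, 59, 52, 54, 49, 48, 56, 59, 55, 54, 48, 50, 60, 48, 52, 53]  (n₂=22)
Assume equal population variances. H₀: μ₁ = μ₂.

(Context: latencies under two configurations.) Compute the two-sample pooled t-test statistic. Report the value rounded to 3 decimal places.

test statistic = -14.050

x̄₁=32.556, s₁=3.575, n₁=9
x̄₂=53.727, s₂=3.894, n₂=22
s_p² = [8·3.575² + 21·3.894²]/29 = 14.5030
SE = √(s_p²·(1/9+1/22)) = 1.5069
t = (32.556−53.727)/1.5069 = -14.0501
df = 29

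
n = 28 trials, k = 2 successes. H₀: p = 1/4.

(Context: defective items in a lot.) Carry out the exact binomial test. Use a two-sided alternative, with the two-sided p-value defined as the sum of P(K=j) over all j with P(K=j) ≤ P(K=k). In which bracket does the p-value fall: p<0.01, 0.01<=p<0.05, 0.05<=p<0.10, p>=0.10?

p-value bracket: 0.01<=p<0.05

Exact binomial: n=28, k=2, p₀=1/4=0.2500
P(X=j) = C(n,j)·p₀^j·(1−p₀)^(n−j); p = Σ P(X=j) over j with P(X=j) ≤ P(X=2)
p-value (two-sided) = 0.02785
→ bracket: 0.01<=p<0.05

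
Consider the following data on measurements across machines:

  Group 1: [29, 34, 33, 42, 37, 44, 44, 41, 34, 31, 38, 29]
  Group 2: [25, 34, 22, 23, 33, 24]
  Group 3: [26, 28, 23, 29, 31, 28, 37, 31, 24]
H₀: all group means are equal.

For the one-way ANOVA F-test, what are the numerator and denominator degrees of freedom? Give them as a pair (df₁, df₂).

k = 3 groups, N = 27 total
df = (k−1, N−k) = (3−1, 27−3) = (2, 24)

degrees of freedom = [2, 24]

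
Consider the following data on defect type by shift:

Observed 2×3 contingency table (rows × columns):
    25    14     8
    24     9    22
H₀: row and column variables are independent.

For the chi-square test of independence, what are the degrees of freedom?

degrees of freedom = 2

df = (r−1)(c−1) = (2−1)·(3−1) = 2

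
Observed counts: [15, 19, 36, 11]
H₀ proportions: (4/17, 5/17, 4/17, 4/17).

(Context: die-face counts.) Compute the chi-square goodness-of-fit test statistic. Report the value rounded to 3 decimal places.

test statistic = 20.307

n = 81; E_i = n·p_i = [19.06, 23.82, 19.06, 19.06]
χ² = (15−19.06)²/19.06 + (19−23.82)²/23.82 + (36−19.06)²/19.06 + (11−19.06)²/19.06 = 20.3074
df = 3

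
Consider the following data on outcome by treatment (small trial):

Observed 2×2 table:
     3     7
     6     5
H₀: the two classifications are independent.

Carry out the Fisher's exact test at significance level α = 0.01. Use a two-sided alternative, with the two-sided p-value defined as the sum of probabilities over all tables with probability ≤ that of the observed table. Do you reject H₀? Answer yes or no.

Margins: r₁=10, r₂=11, c₁=9, c₂=12, n=21
p_obs = C(10,3)·C(11,6)/C(21,9); sum pmf over tables with pmf ≤ p_obs
p-value (two-sided) = 0.38700
At α=0.01: p ≥ α → fail to reject H₀

reject H₀: no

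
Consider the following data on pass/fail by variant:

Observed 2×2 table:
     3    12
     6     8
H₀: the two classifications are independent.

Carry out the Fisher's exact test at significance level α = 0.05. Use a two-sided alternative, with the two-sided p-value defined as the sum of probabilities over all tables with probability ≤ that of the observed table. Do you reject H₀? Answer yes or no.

Margins: r₁=15, r₂=14, c₁=9, c₂=20, n=29
p_obs = C(15,3)·C(14,6)/C(29,9); sum pmf over tables with pmf ≤ p_obs
p-value (two-sided) = 0.24508
At α=0.05: p ≥ α → fail to reject H₀

reject H₀: no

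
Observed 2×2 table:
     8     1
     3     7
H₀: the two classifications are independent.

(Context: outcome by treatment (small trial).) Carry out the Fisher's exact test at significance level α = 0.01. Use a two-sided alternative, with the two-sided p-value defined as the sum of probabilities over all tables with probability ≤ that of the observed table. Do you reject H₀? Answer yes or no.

reject H₀: no

Margins: r₁=9, r₂=10, c₁=11, c₂=8, n=19
p_obs = C(9,8)·C(10,3)/C(19,11); sum pmf over tables with pmf ≤ p_obs
p-value (two-sided) = 0.01977
At α=0.01: p ≥ α → fail to reject H₀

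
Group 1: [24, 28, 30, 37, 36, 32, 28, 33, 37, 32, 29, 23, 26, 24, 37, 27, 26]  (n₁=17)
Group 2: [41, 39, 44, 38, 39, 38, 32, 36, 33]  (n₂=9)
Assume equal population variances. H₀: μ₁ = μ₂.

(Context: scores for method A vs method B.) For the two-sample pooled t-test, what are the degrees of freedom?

degrees of freedom = 24

df = n₁ + n₂ − 2 = 17 + 9 − 2 = 24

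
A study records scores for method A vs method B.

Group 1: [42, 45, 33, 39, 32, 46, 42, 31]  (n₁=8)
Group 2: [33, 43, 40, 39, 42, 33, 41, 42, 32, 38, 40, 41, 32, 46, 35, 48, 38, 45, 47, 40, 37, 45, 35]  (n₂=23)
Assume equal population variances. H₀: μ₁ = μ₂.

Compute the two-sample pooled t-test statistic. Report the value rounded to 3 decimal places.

test statistic = -0.429

x̄₁=38.750, s₁=5.994, n₁=8
x̄₂=39.652, s₂=4.811, n₂=23
s_p² = [7·5.994² + 22·4.811²]/29 = 26.2316
SE = √(s_p²·(1/8+1/23)) = 2.1023
t = (38.750−39.652)/2.1023 = -0.4291
df = 29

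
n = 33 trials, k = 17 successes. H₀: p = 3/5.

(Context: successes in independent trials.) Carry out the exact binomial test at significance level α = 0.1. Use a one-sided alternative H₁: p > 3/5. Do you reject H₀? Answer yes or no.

Exact binomial: n=33, k=17, p₀=3/5=0.6000
P(X≥17) from Σ C(n,i)·p₀^i·(1−p₀)^(n−i)
p-value (one-sided, H₁ greater) = 0.87890
At α=0.1: p ≥ α → fail to reject H₀

reject H₀: no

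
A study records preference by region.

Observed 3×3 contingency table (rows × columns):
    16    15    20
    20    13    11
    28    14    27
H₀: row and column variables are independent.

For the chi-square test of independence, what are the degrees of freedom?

degrees of freedom = 4

df = (r−1)(c−1) = (3−1)·(3−1) = 4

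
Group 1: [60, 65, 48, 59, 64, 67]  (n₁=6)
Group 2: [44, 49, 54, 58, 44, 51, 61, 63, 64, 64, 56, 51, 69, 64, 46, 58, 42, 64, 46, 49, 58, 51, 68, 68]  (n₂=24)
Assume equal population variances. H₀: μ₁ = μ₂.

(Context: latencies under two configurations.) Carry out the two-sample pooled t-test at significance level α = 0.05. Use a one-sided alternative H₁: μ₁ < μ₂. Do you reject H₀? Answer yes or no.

reject H₀: no

x̄₁=60.500, s₁=6.834, n₁=6
x̄₂=55.917, s₂=8.495, n₂=24
s_p² = [5·6.834² + 23·8.495²]/28 = 67.6190
SE = √(s_p²·(1/6+1/24)) = 3.7533
t = (60.500−55.917)/3.7533 = 1.2211
df = 28
p-value (one-sided, H₁ less) = 0.88389
At α=0.05: p ≥ α → fail to reject H₀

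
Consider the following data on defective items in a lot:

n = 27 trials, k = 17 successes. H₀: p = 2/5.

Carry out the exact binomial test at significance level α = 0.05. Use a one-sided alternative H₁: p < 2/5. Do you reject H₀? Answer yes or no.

Exact binomial: n=27, k=17, p₀=2/5=0.4000
P(X≤17) from Σ C(n,i)·p₀^i·(1−p₀)^(n−i)
p-value (one-sided, H₁ less) = 0.99538
At α=0.05: p ≥ α → fail to reject H₀

reject H₀: no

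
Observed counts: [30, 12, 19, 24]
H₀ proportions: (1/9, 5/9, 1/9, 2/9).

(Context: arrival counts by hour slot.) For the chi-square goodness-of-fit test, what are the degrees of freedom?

degrees of freedom = 3

df = k − 1 = 4 − 1 = 3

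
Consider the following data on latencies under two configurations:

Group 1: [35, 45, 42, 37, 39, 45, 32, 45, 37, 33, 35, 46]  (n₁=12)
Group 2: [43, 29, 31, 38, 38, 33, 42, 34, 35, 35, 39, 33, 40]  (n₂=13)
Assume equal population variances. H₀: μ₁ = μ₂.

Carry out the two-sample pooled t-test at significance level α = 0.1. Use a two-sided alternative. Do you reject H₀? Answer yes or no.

x̄₁=39.250, s₁=5.137, n₁=12
x̄₂=36.154, s₂=4.240, n₂=13
s_p² = [11·5.137² + 12·4.240²]/23 = 21.9975
SE = √(s_p²·(1/12+1/13)) = 1.8776
t = (39.250−36.154)/1.8776 = 1.6490
df = 23
p-value (two-sided) = 0.11274
At α=0.1: p ≥ α → fail to reject H₀

reject H₀: no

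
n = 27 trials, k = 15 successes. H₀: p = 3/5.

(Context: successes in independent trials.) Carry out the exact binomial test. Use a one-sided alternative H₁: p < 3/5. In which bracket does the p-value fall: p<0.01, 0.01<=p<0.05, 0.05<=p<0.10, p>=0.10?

p-value bracket: p>=0.10

Exact binomial: n=27, k=15, p₀=3/5=0.6000
P(X≤15) from Σ C(n,i)·p₀^i·(1−p₀)^(n−i)
p-value (one-sided, H₁ less) = 0.38727
→ bracket: p>=0.10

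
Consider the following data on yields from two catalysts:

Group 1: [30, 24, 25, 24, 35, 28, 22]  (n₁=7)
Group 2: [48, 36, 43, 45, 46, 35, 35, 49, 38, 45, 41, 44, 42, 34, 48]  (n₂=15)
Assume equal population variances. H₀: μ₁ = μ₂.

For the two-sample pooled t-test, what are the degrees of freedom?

df = n₁ + n₂ − 2 = 7 + 15 − 2 = 20

degrees of freedom = 20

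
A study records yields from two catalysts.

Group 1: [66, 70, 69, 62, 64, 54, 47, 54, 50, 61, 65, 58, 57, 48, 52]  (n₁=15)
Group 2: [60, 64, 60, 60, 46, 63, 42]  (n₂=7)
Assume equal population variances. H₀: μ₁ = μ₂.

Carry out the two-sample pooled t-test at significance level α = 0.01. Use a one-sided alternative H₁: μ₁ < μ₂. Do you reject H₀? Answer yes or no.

x̄₁=58.467, s₁=7.511, n₁=15
x̄₂=56.429, s₂=8.715, n₂=7
s_p² = [14·7.511² + 6·8.715²]/20 = 62.2724
SE = √(s_p²·(1/15+1/7)) = 3.6121
t = (58.467−56.429)/3.6121 = 0.5642
df = 20
p-value (one-sided, H₁ less) = 0.71057
At α=0.01: p ≥ α → fail to reject H₀

reject H₀: no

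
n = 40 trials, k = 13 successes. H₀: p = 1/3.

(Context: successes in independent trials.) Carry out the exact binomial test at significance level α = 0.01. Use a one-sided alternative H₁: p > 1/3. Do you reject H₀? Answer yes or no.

Exact binomial: n=40, k=13, p₀=1/3=0.3333
P(X≥13) from Σ C(n,i)·p₀^i·(1−p₀)^(n−i)
p-value (one-sided, H₁ greater) = 0.60312
At α=0.01: p ≥ α → fail to reject H₀

reject H₀: no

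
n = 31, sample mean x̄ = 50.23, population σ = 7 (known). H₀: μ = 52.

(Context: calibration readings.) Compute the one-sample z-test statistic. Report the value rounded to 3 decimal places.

test statistic = -1.408

SE = σ/√n = 7/√31 = 1.2572
z = (x̄−μ₀)/SE = (50.23−52)/1.2572 = -1.4078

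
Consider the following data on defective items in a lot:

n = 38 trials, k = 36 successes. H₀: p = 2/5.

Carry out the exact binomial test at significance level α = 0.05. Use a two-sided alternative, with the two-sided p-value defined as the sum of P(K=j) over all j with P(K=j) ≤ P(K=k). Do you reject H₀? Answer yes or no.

reject H₀: yes

Exact binomial: n=38, k=36, p₀=2/5=0.4000
P(X=j) = C(n,j)·p₀^j·(1−p₀)^(n−j); p = Σ P(X=j) over j with P(X=j) ≤ P(X=36)
p-value (two-sided) = 0.00000
At α=0.05: p < α → reject H₀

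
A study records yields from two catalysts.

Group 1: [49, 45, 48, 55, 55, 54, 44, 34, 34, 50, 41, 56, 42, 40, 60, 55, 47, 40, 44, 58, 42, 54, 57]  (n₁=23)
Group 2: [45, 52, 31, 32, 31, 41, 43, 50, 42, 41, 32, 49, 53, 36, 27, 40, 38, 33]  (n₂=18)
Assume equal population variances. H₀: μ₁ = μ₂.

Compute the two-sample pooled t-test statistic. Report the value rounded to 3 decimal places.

x̄₁=48.000, s₁=7.675, n₁=23
x̄₂=39.778, s₂=7.901, n₂=18
s_p² = [22·7.675² + 17·7.901²]/39 = 60.4387
SE = √(s_p²·(1/23+1/18)) = 2.4465
t = (48.000−39.778)/2.4465 = 3.3608
df = 39

test statistic = 3.361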